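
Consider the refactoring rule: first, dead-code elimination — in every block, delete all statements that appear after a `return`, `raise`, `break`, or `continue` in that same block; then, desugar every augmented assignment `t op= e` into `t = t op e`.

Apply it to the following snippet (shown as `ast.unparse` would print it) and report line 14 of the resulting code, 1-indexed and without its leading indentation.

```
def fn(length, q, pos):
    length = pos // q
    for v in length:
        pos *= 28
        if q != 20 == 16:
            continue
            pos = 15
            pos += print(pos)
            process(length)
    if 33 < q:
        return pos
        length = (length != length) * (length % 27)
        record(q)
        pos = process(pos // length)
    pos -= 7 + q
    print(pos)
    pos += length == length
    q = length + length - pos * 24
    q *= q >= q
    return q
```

Transformed code:
def fn(length, q, pos):
    length = pos // q
    for v in length:
        pos = pos * 28
        if q != 20 == 16:
            continue
    if 33 < q:
        return pos
    pos = pos - (7 + q)
    print(pos)
    pos = pos + (length == length)
    q = length + length - pos * 24
    q = q * (q >= q)
    return q

return q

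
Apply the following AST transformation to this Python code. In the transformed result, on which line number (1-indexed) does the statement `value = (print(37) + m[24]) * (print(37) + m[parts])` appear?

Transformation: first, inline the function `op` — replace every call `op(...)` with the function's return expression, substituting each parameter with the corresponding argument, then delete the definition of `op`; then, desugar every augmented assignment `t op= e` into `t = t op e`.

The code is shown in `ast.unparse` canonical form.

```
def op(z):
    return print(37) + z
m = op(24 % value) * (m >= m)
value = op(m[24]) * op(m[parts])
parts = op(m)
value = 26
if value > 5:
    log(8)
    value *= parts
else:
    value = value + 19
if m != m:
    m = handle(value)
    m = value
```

2

Transformed code:
m = (print(37) + 24 % value) * (m >= m)
value = (print(37) + m[24]) * (print(37) + m[parts])
parts = print(37) + m
value = 26
if value > 5:
    log(8)
    value = value * parts
else:
    value = value + 19
if m != m:
    m = handle(value)
    m = value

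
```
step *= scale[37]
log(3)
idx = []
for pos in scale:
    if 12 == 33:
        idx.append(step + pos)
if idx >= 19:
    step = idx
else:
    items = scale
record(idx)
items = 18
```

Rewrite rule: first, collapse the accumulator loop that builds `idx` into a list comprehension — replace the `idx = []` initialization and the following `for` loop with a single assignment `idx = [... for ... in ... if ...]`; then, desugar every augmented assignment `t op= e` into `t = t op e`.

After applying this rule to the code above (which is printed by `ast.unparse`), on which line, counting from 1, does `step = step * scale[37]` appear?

Transformed code:
step = step * scale[37]
log(3)
idx = [step + pos for pos in scale if 12 == 33]
if idx >= 19:
    step = idx
else:
    items = scale
record(idx)
items = 18

1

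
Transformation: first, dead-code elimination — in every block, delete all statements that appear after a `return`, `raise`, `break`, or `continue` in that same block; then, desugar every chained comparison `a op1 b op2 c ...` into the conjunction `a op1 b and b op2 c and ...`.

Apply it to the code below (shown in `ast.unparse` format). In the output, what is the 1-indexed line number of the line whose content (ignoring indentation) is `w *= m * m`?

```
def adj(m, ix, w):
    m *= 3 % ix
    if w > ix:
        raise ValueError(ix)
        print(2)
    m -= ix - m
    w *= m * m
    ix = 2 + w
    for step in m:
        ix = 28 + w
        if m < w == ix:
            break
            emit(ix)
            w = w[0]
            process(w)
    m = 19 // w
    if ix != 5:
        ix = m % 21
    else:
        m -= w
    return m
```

6

Transformed code:
def adj(m, ix, w):
    m *= 3 % ix
    if w > ix:
        raise ValueError(ix)
    m -= ix - m
    w *= m * m
    ix = 2 + w
    for step in m:
        ix = 28 + w
        if m < w and w == ix:
            break
    m = 19 // w
    if ix != 5:
        ix = m % 21
    else:
        m -= w
    return m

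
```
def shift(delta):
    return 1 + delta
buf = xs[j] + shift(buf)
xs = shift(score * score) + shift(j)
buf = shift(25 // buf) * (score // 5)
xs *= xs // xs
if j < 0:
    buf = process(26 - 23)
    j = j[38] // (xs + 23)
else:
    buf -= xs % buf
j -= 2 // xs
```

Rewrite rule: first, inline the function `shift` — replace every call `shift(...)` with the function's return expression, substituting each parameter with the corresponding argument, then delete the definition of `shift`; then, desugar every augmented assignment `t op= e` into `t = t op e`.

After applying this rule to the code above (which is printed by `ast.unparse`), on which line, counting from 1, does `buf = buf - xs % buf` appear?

9

Transformed code:
buf = xs[j] + (1 + buf)
xs = 1 + score * score + (1 + j)
buf = (1 + 25 // buf) * (score // 5)
xs = xs * (xs // xs)
if j < 0:
    buf = process(26 - 23)
    j = j[38] // (xs + 23)
else:
    buf = buf - xs % buf
j = j - 2 // xs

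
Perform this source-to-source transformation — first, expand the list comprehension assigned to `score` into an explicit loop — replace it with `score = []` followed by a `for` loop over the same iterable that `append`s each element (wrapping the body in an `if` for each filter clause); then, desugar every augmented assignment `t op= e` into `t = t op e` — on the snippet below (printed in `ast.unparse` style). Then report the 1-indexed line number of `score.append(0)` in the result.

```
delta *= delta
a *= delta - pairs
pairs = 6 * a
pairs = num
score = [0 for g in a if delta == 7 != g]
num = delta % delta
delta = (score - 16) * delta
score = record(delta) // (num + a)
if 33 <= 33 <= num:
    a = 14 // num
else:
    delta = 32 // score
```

8

Transformed code:
delta = delta * delta
a = a * (delta - pairs)
pairs = 6 * a
pairs = num
score = []
for g in a:
    if delta == 7 != g:
        score.append(0)
num = delta % delta
delta = (score - 16) * delta
score = record(delta) // (num + a)
if 33 <= 33 <= num:
    a = 14 // num
else:
    delta = 32 // score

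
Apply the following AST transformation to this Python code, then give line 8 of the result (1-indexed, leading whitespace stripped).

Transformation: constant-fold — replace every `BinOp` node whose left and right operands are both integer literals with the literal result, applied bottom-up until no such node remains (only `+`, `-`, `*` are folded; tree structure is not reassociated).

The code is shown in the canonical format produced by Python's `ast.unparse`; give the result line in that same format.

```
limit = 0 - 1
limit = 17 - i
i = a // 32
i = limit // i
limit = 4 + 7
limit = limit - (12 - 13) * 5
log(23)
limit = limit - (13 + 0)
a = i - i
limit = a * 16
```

Transformed code:
limit = -1
limit = 17 - i
i = a // 32
i = limit // i
limit = 11
limit = limit - -5
log(23)
limit = limit - 13
a = i - i
limit = a * 16

limit = limit - 13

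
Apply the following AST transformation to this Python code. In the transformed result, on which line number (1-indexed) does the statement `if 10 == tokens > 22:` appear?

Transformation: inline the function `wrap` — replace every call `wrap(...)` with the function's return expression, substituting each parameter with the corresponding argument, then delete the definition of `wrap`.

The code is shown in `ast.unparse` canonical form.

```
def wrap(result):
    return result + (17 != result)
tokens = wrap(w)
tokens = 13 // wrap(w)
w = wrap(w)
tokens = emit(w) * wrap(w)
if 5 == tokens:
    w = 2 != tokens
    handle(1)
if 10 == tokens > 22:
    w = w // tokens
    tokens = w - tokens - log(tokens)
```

Transformed code:
tokens = w + (17 != w)
tokens = 13 // (w + (17 != w))
w = w + (17 != w)
tokens = emit(w) * (w + (17 != w))
if 5 == tokens:
    w = 2 != tokens
    handle(1)
if 10 == tokens > 22:
    w = w // tokens
    tokens = w - tokens - log(tokens)

8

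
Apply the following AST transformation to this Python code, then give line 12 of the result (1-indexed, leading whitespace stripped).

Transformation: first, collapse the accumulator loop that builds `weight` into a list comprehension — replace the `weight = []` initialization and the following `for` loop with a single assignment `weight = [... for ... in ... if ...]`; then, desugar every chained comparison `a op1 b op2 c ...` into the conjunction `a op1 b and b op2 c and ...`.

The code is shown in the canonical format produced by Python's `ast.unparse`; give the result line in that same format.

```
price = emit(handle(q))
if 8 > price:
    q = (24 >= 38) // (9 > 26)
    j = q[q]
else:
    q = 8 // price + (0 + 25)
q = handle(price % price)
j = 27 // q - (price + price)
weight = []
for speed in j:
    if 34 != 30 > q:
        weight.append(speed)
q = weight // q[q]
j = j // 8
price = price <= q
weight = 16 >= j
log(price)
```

price = price <= q

Transformed code:
price = emit(handle(q))
if 8 > price:
    q = (24 >= 38) // (9 > 26)
    j = q[q]
else:
    q = 8 // price + (0 + 25)
q = handle(price % price)
j = 27 // q - (price + price)
weight = [speed for speed in j if 34 != 30 and 30 > q]
q = weight // q[q]
j = j // 8
price = price <= q
weight = 16 >= j
log(price)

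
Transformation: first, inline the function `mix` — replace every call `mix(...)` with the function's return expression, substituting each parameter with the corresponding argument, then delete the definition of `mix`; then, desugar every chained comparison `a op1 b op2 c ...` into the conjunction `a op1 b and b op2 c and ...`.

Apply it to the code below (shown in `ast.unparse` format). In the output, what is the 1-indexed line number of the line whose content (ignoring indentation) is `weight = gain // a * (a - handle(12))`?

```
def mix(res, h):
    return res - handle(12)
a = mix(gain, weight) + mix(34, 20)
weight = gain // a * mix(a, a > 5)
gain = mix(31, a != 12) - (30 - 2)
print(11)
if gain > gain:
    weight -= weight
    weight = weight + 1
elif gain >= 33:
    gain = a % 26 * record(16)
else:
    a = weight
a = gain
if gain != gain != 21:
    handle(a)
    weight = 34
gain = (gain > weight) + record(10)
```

2

Transformed code:
a = gain - handle(12) + (34 - handle(12))
weight = gain // a * (a - handle(12))
gain = 31 - handle(12) - (30 - 2)
print(11)
if gain > gain:
    weight -= weight
    weight = weight + 1
elif gain >= 33:
    gain = a % 26 * record(16)
else:
    a = weight
a = gain
if gain != gain and gain != 21:
    handle(a)
    weight = 34
gain = (gain > weight) + record(10)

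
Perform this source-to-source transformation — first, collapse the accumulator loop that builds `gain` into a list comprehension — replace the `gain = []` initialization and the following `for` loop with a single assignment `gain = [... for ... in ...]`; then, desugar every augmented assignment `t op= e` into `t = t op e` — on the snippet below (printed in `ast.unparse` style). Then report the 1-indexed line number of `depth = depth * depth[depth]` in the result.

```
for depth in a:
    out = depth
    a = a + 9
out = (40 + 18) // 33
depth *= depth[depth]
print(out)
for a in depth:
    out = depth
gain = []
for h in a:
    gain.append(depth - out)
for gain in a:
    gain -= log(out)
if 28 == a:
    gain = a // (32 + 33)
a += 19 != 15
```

Transformed code:
for depth in a:
    out = depth
    a = a + 9
out = (40 + 18) // 33
depth = depth * depth[depth]
print(out)
for a in depth:
    out = depth
gain = [depth - out for h in a]
for gain in a:
    gain = gain - log(out)
if 28 == a:
    gain = a // (32 + 33)
a = a + (19 != 15)

5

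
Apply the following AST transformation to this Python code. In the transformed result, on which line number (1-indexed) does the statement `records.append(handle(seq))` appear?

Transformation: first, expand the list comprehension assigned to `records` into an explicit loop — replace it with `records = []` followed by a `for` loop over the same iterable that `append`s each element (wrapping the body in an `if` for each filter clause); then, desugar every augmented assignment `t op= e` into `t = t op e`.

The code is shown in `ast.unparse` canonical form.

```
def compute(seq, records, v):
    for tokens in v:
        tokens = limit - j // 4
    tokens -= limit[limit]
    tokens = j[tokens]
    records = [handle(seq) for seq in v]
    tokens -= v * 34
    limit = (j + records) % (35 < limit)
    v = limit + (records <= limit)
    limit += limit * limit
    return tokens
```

8

Transformed code:
def compute(seq, records, v):
    for tokens in v:
        tokens = limit - j // 4
    tokens = tokens - limit[limit]
    tokens = j[tokens]
    records = []
    for seq in v:
        records.append(handle(seq))
    tokens = tokens - v * 34
    limit = (j + records) % (35 < limit)
    v = limit + (records <= limit)
    limit = limit + limit * limit
    return tokens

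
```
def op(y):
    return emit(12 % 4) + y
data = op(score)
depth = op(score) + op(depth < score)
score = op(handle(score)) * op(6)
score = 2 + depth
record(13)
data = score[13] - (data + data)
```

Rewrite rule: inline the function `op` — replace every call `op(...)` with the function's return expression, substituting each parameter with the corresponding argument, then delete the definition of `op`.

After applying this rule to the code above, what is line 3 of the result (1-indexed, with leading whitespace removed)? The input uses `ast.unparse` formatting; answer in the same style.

Transformed code:
data = emit(12 % 4) + score
depth = emit(12 % 4) + score + (emit(12 % 4) + (depth < score))
score = (emit(12 % 4) + handle(score)) * (emit(12 % 4) + 6)
score = 2 + depth
record(13)
data = score[13] - (data + data)

score = (emit(12 % 4) + handle(score)) * (emit(12 % 4) + 6)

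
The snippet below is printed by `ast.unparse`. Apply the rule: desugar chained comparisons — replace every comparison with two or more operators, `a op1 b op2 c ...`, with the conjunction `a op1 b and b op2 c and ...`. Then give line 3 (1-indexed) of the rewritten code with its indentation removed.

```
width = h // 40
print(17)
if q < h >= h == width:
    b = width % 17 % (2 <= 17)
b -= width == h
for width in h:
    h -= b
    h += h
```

if q < h and h >= h and (h == width):

Transformed code:
width = h // 40
print(17)
if q < h and h >= h and (h == width):
    b = width % 17 % (2 <= 17)
b -= width == h
for width in h:
    h -= b
    h += h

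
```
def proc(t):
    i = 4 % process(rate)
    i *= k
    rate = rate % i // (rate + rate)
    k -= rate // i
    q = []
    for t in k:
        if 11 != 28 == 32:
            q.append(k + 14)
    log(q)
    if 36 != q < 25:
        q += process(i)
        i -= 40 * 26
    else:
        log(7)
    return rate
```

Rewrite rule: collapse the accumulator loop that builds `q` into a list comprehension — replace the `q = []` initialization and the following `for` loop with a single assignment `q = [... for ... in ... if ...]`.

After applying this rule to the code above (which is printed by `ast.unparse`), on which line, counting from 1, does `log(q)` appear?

7

Transformed code:
def proc(t):
    i = 4 % process(rate)
    i *= k
    rate = rate % i // (rate + rate)
    k -= rate // i
    q = [k + 14 for t in k if 11 != 28 == 32]
    log(q)
    if 36 != q < 25:
        q += process(i)
        i -= 40 * 26
    else:
        log(7)
    return rate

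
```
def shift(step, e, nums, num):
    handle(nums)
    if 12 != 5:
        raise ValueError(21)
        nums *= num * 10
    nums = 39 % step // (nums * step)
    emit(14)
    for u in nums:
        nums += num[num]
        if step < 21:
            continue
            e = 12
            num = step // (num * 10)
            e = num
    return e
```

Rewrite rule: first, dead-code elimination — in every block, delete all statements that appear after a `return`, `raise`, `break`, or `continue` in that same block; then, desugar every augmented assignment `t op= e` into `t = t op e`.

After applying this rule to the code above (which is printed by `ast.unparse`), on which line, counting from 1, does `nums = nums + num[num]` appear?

8

Transformed code:
def shift(step, e, nums, num):
    handle(nums)
    if 12 != 5:
        raise ValueError(21)
    nums = 39 % step // (nums * step)
    emit(14)
    for u in nums:
        nums = nums + num[num]
        if step < 21:
            continue
    return e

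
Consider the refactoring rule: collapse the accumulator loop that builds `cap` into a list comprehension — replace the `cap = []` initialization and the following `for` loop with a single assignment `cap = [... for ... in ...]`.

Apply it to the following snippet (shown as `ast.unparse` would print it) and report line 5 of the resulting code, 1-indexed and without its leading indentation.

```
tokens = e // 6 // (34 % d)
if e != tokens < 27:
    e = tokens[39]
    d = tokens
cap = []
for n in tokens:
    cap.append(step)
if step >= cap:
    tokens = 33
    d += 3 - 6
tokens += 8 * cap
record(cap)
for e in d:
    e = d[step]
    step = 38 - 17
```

cap = [step for n in tokens]

Transformed code:
tokens = e // 6 // (34 % d)
if e != tokens < 27:
    e = tokens[39]
    d = tokens
cap = [step for n in tokens]
if step >= cap:
    tokens = 33
    d += 3 - 6
tokens += 8 * cap
record(cap)
for e in d:
    e = d[step]
    step = 38 - 17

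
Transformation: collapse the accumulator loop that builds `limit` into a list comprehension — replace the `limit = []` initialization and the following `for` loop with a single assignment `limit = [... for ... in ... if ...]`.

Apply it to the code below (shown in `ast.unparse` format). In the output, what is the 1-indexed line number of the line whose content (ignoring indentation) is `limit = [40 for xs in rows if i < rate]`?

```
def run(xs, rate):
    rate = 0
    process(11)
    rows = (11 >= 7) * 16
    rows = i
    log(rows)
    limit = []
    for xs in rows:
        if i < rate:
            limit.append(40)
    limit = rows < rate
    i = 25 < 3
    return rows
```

7

Transformed code:
def run(xs, rate):
    rate = 0
    process(11)
    rows = (11 >= 7) * 16
    rows = i
    log(rows)
    limit = [40 for xs in rows if i < rate]
    limit = rows < rate
    i = 25 < 3
    return rows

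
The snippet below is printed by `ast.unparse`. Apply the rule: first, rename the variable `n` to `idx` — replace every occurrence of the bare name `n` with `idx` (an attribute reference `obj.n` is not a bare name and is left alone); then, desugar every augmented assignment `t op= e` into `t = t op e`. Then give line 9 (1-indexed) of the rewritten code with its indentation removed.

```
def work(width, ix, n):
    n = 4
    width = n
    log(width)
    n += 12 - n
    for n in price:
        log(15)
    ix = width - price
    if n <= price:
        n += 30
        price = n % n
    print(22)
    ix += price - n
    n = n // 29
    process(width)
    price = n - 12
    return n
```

Transformed code:
def work(width, ix, idx):
    idx = 4
    width = idx
    log(width)
    idx = idx + (12 - idx)
    for idx in price:
        log(15)
    ix = width - price
    if idx <= price:
        idx = idx + 30
        price = idx % idx
    print(22)
    ix = ix + (price - idx)
    idx = idx // 29
    process(width)
    price = idx - 12
    return idx

if idx <= price:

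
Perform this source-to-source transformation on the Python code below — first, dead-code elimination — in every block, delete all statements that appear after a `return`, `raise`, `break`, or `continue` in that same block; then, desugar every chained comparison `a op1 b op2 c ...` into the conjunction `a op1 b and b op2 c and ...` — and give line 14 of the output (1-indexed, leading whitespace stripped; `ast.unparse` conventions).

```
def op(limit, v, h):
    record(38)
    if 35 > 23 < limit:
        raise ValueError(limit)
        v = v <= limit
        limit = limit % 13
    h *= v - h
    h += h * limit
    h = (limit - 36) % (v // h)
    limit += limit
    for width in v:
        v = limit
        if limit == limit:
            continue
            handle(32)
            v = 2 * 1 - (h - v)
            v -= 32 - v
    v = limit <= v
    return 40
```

return 40

Transformed code:
def op(limit, v, h):
    record(38)
    if 35 > 23 and 23 < limit:
        raise ValueError(limit)
    h *= v - h
    h += h * limit
    h = (limit - 36) % (v // h)
    limit += limit
    for width in v:
        v = limit
        if limit == limit:
            continue
    v = limit <= v
    return 40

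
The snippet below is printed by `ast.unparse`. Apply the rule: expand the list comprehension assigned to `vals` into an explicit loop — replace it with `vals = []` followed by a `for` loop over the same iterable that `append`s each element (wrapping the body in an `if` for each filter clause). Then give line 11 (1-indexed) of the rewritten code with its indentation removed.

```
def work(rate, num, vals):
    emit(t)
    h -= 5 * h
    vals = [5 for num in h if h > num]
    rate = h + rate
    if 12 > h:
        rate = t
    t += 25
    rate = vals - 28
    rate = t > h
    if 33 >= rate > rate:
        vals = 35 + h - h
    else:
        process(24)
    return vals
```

t += 25

Transformed code:
def work(rate, num, vals):
    emit(t)
    h -= 5 * h
    vals = []
    for num in h:
        if h > num:
            vals.append(5)
    rate = h + rate
    if 12 > h:
        rate = t
    t += 25
    rate = vals - 28
    rate = t > h
    if 33 >= rate > rate:
        vals = 35 + h - h
    else:
        process(24)
    return vals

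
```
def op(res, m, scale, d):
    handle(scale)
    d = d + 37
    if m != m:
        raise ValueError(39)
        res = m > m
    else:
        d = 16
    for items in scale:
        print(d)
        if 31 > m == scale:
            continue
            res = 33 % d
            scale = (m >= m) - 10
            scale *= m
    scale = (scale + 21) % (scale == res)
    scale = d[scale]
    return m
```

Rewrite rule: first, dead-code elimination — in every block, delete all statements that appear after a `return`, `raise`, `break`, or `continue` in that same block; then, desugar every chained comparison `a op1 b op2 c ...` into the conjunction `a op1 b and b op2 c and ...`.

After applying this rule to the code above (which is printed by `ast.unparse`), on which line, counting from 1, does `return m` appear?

Transformed code:
def op(res, m, scale, d):
    handle(scale)
    d = d + 37
    if m != m:
        raise ValueError(39)
    else:
        d = 16
    for items in scale:
        print(d)
        if 31 > m and m == scale:
            continue
    scale = (scale + 21) % (scale == res)
    scale = d[scale]
    return m

14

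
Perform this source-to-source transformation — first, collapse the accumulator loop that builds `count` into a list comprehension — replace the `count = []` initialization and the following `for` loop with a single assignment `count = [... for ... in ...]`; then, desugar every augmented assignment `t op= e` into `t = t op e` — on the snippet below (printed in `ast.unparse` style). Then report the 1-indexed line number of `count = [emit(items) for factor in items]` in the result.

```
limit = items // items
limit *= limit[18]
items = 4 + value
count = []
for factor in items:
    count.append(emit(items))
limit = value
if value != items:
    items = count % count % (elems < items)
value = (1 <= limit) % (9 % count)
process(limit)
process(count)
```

Transformed code:
limit = items // items
limit = limit * limit[18]
items = 4 + value
count = [emit(items) for factor in items]
limit = value
if value != items:
    items = count % count % (elems < items)
value = (1 <= limit) % (9 % count)
process(limit)
process(count)

4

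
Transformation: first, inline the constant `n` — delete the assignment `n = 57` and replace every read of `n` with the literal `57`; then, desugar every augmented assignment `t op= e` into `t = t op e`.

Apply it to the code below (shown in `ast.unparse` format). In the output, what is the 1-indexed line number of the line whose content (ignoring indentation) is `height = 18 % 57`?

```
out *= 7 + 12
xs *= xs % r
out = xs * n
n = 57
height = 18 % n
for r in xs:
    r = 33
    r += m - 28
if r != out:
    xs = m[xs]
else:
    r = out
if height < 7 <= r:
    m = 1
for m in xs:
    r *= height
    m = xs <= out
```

4

Transformed code:
out = out * (7 + 12)
xs = xs * (xs % r)
out = xs * 57
height = 18 % 57
for r in xs:
    r = 33
    r = r + (m - 28)
if r != out:
    xs = m[xs]
else:
    r = out
if height < 7 <= r:
    m = 1
for m in xs:
    r = r * height
    m = xs <= out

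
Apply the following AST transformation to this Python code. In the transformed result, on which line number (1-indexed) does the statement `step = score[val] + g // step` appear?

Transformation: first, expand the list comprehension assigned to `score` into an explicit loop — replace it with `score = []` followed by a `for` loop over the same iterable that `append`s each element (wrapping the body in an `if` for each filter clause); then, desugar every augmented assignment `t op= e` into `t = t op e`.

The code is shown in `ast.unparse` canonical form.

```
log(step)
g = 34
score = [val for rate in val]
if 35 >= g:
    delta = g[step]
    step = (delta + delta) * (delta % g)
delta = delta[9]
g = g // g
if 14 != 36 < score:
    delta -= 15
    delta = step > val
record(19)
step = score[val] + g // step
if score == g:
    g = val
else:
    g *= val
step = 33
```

15

Transformed code:
log(step)
g = 34
score = []
for rate in val:
    score.append(val)
if 35 >= g:
    delta = g[step]
    step = (delta + delta) * (delta % g)
delta = delta[9]
g = g // g
if 14 != 36 < score:
    delta = delta - 15
    delta = step > val
record(19)
step = score[val] + g // step
if score == g:
    g = val
else:
    g = g * val
step = 33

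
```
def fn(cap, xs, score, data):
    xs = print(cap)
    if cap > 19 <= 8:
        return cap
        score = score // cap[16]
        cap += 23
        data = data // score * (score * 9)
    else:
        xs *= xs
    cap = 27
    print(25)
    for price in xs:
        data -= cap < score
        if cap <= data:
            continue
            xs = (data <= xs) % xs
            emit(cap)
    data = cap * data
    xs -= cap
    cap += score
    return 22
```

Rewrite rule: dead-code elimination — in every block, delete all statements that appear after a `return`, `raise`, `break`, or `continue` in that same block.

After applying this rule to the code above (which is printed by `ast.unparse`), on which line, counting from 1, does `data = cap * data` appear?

Transformed code:
def fn(cap, xs, score, data):
    xs = print(cap)
    if cap > 19 <= 8:
        return cap
    else:
        xs *= xs
    cap = 27
    print(25)
    for price in xs:
        data -= cap < score
        if cap <= data:
            continue
    data = cap * data
    xs -= cap
    cap += score
    return 22

13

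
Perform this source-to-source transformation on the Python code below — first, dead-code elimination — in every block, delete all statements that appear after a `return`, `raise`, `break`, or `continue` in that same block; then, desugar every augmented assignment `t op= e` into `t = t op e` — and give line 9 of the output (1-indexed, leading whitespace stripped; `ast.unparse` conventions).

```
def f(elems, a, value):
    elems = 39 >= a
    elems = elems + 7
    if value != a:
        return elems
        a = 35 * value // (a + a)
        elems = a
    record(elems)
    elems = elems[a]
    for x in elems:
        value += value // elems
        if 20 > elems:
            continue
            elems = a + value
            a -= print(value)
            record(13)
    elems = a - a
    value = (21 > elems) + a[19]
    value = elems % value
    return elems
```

Transformed code:
def f(elems, a, value):
    elems = 39 >= a
    elems = elems + 7
    if value != a:
        return elems
    record(elems)
    elems = elems[a]
    for x in elems:
        value = value + value // elems
        if 20 > elems:
            continue
    elems = a - a
    value = (21 > elems) + a[19]
    value = elems % value
    return elems

value = value + value // elems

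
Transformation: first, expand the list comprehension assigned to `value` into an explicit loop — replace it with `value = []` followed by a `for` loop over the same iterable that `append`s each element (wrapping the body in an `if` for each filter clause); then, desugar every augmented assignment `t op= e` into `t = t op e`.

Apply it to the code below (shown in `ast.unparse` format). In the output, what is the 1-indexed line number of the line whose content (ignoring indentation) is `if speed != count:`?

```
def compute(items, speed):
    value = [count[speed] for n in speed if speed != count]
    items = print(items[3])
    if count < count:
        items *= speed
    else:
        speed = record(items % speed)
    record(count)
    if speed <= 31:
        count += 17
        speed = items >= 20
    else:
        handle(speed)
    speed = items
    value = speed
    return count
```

Transformed code:
def compute(items, speed):
    value = []
    for n in speed:
        if speed != count:
            value.append(count[speed])
    items = print(items[3])
    if count < count:
        items = items * speed
    else:
        speed = record(items % speed)
    record(count)
    if speed <= 31:
        count = count + 17
        speed = items >= 20
    else:
        handle(speed)
    speed = items
    value = speed
    return count

4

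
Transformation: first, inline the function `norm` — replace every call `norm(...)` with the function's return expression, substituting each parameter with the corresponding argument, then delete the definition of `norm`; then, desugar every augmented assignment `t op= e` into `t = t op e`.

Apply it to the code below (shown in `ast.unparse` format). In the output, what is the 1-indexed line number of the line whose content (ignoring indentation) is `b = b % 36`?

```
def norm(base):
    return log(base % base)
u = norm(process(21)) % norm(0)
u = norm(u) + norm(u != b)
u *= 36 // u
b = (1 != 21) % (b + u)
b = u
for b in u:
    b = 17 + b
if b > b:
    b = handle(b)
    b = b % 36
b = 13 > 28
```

Transformed code:
u = log(process(21) % process(21)) % log(0 % 0)
u = log(u % u) + log((u != b) % (u != b))
u = u * (36 // u)
b = (1 != 21) % (b + u)
b = u
for b in u:
    b = 17 + b
if b > b:
    b = handle(b)
    b = b % 36
b = 13 > 28

10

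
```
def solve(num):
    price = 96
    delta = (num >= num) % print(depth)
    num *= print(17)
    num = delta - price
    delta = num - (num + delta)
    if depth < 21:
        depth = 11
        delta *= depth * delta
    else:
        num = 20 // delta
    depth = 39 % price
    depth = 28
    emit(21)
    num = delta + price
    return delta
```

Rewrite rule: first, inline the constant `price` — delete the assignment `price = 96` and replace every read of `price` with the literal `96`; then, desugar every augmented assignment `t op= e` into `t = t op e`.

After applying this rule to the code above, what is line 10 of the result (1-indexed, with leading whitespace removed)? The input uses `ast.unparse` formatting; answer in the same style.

Transformed code:
def solve(num):
    delta = (num >= num) % print(depth)
    num = num * print(17)
    num = delta - 96
    delta = num - (num + delta)
    if depth < 21:
        depth = 11
        delta = delta * (depth * delta)
    else:
        num = 20 // delta
    depth = 39 % 96
    depth = 28
    emit(21)
    num = delta + 96
    return delta

num = 20 // delta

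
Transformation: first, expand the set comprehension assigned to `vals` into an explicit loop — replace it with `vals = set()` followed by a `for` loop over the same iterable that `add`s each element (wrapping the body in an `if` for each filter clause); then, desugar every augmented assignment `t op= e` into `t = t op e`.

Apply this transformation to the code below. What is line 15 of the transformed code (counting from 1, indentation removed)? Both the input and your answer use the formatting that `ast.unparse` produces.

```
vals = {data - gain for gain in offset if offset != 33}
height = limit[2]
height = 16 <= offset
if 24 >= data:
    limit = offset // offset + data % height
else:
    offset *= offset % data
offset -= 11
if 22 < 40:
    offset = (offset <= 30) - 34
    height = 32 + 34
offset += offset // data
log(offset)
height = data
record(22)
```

offset = offset + offset // data

Transformed code:
vals = set()
for gain in offset:
    if offset != 33:
        vals.add(data - gain)
height = limit[2]
height = 16 <= offset
if 24 >= data:
    limit = offset // offset + data % height
else:
    offset = offset * (offset % data)
offset = offset - 11
if 22 < 40:
    offset = (offset <= 30) - 34
    height = 32 + 34
offset = offset + offset // data
log(offset)
height = data
record(22)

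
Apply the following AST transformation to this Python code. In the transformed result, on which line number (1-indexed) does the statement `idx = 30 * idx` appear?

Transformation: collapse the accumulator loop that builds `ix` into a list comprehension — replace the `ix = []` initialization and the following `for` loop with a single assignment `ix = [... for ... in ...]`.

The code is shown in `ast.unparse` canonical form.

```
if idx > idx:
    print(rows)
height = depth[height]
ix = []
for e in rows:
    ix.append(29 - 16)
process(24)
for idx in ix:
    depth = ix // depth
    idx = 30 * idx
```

Transformed code:
if idx > idx:
    print(rows)
height = depth[height]
ix = [29 - 16 for e in rows]
process(24)
for idx in ix:
    depth = ix // depth
    idx = 30 * idx

8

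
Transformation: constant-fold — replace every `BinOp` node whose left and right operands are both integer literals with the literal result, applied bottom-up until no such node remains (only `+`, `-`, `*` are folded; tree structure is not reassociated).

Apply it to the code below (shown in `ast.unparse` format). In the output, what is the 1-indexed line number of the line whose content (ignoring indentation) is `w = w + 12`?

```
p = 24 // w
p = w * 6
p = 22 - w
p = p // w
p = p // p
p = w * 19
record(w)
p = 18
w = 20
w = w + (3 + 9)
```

Transformed code:
p = 24 // w
p = w * 6
p = 22 - w
p = p // w
p = p // p
p = w * 19
record(w)
p = 18
w = 20
w = w + 12

10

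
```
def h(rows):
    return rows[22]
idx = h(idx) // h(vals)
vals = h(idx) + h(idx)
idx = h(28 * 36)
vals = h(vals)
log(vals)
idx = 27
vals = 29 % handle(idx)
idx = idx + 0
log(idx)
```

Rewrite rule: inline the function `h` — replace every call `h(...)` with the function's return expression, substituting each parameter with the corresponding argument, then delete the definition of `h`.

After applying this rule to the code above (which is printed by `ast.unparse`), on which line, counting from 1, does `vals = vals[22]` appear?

Transformed code:
idx = idx[22] // vals[22]
vals = idx[22] + idx[22]
idx = (28 * 36)[22]
vals = vals[22]
log(vals)
idx = 27
vals = 29 % handle(idx)
idx = idx + 0
log(idx)

4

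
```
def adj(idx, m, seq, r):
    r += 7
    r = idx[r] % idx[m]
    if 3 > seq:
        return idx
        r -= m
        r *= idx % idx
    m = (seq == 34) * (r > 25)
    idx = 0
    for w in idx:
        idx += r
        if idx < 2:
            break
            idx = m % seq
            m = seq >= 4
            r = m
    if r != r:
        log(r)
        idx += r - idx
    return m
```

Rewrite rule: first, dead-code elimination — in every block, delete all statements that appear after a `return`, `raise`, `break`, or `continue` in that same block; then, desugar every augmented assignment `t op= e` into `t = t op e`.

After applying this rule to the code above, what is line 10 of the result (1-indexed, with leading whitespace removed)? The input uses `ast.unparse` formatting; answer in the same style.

if idx < 2:

Transformed code:
def adj(idx, m, seq, r):
    r = r + 7
    r = idx[r] % idx[m]
    if 3 > seq:
        return idx
    m = (seq == 34) * (r > 25)
    idx = 0
    for w in idx:
        idx = idx + r
        if idx < 2:
            break
    if r != r:
        log(r)
        idx = idx + (r - idx)
    return m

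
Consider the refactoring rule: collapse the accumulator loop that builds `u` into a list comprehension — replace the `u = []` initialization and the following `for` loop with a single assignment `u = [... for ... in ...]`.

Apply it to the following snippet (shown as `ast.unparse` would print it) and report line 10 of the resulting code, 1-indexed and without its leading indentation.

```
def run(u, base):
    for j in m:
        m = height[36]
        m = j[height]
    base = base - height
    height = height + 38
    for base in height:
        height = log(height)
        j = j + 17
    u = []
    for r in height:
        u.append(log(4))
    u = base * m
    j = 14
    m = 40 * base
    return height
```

Transformed code:
def run(u, base):
    for j in m:
        m = height[36]
        m = j[height]
    base = base - height
    height = height + 38
    for base in height:
        height = log(height)
        j = j + 17
    u = [log(4) for r in height]
    u = base * m
    j = 14
    m = 40 * base
    return height

u = [log(4) for r in height]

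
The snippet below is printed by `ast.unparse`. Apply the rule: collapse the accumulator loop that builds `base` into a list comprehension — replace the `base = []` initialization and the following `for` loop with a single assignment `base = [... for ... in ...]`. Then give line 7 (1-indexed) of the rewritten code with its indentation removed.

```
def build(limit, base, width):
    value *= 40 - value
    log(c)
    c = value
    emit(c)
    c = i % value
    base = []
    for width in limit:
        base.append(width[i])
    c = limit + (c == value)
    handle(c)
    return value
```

base = [width[i] for width in limit]

Transformed code:
def build(limit, base, width):
    value *= 40 - value
    log(c)
    c = value
    emit(c)
    c = i % value
    base = [width[i] for width in limit]
    c = limit + (c == value)
    handle(c)
    return value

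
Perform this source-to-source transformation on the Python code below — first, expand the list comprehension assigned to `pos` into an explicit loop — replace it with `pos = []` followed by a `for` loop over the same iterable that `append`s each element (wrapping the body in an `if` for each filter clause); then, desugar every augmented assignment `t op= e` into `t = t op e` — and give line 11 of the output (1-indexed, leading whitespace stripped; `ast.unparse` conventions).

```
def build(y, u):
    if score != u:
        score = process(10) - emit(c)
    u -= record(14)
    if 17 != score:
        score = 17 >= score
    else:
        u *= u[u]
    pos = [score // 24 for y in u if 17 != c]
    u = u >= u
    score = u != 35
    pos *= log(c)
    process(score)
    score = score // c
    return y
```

Transformed code:
def build(y, u):
    if score != u:
        score = process(10) - emit(c)
    u = u - record(14)
    if 17 != score:
        score = 17 >= score
    else:
        u = u * u[u]
    pos = []
    for y in u:
        if 17 != c:
            pos.append(score // 24)
    u = u >= u
    score = u != 35
    pos = pos * log(c)
    process(score)
    score = score // c
    return y

if 17 != c:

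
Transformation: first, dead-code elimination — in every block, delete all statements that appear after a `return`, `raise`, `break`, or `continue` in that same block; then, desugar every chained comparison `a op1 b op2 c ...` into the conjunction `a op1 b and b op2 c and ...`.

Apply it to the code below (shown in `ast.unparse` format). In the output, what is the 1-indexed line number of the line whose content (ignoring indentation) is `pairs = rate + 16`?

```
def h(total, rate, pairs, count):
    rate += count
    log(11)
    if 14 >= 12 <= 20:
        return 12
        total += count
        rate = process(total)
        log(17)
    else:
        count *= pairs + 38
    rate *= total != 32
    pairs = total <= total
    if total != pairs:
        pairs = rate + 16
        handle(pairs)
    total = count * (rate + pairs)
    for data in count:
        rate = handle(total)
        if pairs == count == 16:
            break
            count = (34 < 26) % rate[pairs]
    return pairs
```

11

Transformed code:
def h(total, rate, pairs, count):
    rate += count
    log(11)
    if 14 >= 12 and 12 <= 20:
        return 12
    else:
        count *= pairs + 38
    rate *= total != 32
    pairs = total <= total
    if total != pairs:
        pairs = rate + 16
        handle(pairs)
    total = count * (rate + pairs)
    for data in count:
        rate = handle(total)
        if pairs == count and count == 16:
            break
    return pairs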